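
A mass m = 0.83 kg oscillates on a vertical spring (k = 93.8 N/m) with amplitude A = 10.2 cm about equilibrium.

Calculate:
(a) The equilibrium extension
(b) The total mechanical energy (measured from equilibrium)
x_eq = mg/k = 0.83×9.81/93.8 = 0.0868 m = 8.68 cm
E = ½kA² = ½×93.8×(0.102)² = 0.4879 J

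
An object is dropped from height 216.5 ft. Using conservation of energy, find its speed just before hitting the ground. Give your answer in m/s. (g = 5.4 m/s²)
mgh = ½mv² → v = √(2gh) = √(2×5.4×65.99) = 26.7 m/s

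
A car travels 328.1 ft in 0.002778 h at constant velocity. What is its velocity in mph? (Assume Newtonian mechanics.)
v = d/t (with unit conversion) = 22.37 mph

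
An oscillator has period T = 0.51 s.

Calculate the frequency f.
f = 1/T = 1/0.51 = 1.961 Hz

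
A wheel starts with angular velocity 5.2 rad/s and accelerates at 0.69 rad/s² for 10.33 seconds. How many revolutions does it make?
θ = ω₀t + ½αt² = 5.2×10.33 + ½×0.69×10.33² = 90.53 rad
Revolutions = θ/(2π) = 90.53/(2π) = 14.41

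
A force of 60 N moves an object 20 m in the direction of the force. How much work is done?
W = Fd = 60×20 = 1200.0 J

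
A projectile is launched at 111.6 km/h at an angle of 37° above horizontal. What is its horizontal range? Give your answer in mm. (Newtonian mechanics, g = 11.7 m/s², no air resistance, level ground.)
R = v₀² sin(2θ) / g (with unit conversion) = 78950.0 mm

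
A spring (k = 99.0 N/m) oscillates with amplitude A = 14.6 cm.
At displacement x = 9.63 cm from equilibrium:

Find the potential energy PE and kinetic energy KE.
E_total = ½kA² = ½×99.0×(0.146)² = 1.055 J
PE = ½kx² = ½×99.0×(0.0963)² = 0.459 J
KE = E_total − PE = 0.5961 J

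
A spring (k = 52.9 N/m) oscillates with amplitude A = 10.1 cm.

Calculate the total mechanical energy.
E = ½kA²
E = ½kA² = ½×52.9×(0.101)² = 0.2698 J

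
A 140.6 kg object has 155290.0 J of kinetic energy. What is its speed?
KE = ½mv² → v = √(2KE/m) = √(2×155290.0/140.6) = 47.0 m/s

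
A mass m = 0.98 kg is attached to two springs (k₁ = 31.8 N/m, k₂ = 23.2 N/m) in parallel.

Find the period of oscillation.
k_eq = k₁+k₂ = 55 N/m
T = 2π√(m/k_eq) = 2π√(0.98/55) = 0.8387 s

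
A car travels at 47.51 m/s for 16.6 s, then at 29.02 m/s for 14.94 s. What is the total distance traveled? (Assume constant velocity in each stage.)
d₁ = v₁t₁ = 47.51 × 16.6 = 788.666 m
d₂ = v₂t₂ = 29.02 × 14.94 = 433.559 m
d_total = 788.666 + 433.559 = 1222.22 m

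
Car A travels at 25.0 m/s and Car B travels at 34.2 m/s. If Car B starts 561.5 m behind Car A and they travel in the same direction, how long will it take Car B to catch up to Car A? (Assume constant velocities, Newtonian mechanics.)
Relative speed: v_rel = 34.2 - 25.0 = 9.2 m/s
Time to catch: t = d₀/v_rel = 561.5/9.2 = 61.03 s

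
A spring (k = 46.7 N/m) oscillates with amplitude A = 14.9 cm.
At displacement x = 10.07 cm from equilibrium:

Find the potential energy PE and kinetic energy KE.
E_total = ½kA² = ½×46.7×(0.149)² = 0.5184 J
PE = ½kx² = ½×46.7×(0.1007)² = 0.2368 J
KE = E_total − PE = 0.2816 J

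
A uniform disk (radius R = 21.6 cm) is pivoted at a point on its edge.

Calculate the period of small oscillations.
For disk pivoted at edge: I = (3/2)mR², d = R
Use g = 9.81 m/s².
I/m = (3/2)R² = 0.06998 m²; d = R = 0.216 m
T = 2π√((3/2)R²/(gR)) = 2π√(3R/(2g)) = 1.142 s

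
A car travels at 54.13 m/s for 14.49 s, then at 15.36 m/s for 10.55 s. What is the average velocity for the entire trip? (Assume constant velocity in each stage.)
d₁ = v₁t₁ = 54.13 × 14.49 = 784.344 m
d₂ = v₂t₂ = 15.36 × 10.55 = 162.048 m
d_total = 946.39 m, t_total = 25.04 s
v_avg = d_total/t_total = 946.39/25.04 = 37.8 m/s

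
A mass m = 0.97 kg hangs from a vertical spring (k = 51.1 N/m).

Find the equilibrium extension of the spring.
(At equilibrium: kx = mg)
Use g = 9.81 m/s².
x_eq = mg/k = 0.97×9.81/51.1 = 0.1862 m = 18.62 cm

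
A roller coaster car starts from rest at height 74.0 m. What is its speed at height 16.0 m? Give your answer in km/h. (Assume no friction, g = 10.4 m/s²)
mgh₁ = ½mv₂² + mgh₂ → v₂ = √(2g(h₁−h₂)) = √(2×10.4×(74−16)) = 34.73 m/s = 125.0 km/h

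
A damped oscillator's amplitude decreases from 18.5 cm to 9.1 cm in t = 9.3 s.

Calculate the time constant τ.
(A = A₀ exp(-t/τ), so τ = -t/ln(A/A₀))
A/A₀ = 9.1/18.5 = 0.4919; ln(A/A₀) = -0.7095
τ = −t/ln(A/A₀) = −9.3/-0.7095 = 13.11 s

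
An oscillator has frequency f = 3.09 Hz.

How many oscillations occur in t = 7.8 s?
n = f×t = 3.09×7.8 = 24.1 oscillations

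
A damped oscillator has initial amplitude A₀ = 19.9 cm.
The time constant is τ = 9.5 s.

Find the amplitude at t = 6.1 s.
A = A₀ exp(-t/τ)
A = A₀ exp(−t/τ) = 19.9×exp(−6.1/9.5) = 10.47 cm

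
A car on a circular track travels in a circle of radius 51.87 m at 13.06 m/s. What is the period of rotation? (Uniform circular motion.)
T = 2πr/v = 2π×51.87/13.06 = 24.95 s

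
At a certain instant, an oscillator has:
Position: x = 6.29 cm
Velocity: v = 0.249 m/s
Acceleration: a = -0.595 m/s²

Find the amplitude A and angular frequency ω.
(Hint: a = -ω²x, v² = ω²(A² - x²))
a = −ω²x → ω = √(|a|/x) = √(0.595/0.0629) = 3.076 rad/s
v² = ω²(A² − x²) → A = √(x² + v²/ω²) = √(0.0629² + 0.249²/3.076²) = 0.1025 m = 10.25 cm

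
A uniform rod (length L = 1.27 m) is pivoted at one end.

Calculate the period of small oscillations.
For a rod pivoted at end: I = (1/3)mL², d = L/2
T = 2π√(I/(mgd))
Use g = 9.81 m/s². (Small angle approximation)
I/m = (1/3)L² = 0.5376 m²; d = L/2 = 0.635 m
T = 2π√(I/(mgd)) = 2π√(0.5376/(9.81×0.635)) = 1.846 s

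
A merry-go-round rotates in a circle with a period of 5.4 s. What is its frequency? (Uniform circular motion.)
f = 1/T = 1/5.4 = 0.1852 Hz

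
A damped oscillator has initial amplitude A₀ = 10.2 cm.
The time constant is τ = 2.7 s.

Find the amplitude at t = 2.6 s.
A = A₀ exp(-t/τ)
A = A₀ exp(−t/τ) = 10.2×exp(−2.6/2.7) = 3.894 cm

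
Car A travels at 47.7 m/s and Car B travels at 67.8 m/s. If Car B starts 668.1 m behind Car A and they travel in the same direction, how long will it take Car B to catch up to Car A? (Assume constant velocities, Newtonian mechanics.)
Relative speed: v_rel = 67.8 - 47.7 = 20.1 m/s
Time to catch: t = d₀/v_rel = 668.1/20.1 = 33.24 s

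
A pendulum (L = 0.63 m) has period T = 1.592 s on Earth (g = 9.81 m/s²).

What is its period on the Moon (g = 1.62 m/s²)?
T = 2π√(L/g), so T_moon/T_earth = √(g_earth/g_moon)
T_moon = 2π√(0.63/1.62) = 3.918 s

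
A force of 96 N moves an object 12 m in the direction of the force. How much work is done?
W = Fd = 96×12 = 1152.0 J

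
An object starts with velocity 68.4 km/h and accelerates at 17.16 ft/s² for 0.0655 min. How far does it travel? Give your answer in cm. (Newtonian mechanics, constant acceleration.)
d = v₀t + ½at² (with unit conversion) = 11510.0 cm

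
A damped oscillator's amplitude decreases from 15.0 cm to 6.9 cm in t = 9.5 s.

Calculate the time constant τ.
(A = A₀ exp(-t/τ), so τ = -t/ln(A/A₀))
A/A₀ = 6.9/15.0 = 0.46; ln(A/A₀) = -0.7765
τ = −t/ln(A/A₀) = −9.5/-0.7765 = 12.23 s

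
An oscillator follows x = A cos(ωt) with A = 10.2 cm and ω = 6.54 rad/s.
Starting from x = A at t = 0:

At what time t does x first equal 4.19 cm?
cos(ωt) = x/A = 4.19/10.2 = 0.4108
ωt = arccos(0.4108) = 1.147 rad
t = 1.147/6.54 = 0.1755 s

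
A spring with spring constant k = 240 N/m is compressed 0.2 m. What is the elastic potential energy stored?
PE = ½kx² = ½×240×0.2² = 4.8 J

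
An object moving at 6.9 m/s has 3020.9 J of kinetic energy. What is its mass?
KE = ½mv² → m = 2KE/v² = 2×3020.9/6.9² = 126.9 kg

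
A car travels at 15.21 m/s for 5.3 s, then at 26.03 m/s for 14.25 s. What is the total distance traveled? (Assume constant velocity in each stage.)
d₁ = v₁t₁ = 15.21 × 5.3 = 80.613 m
d₂ = v₂t₂ = 26.03 × 14.25 = 370.928 m
d_total = 80.613 + 370.928 = 451.54 m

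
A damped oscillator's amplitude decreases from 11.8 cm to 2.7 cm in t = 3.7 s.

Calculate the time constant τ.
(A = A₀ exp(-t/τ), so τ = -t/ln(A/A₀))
A/A₀ = 2.7/11.8 = 0.2288; ln(A/A₀) = -1.475
τ = −t/ln(A/A₀) = −3.7/-1.475 = 2.509 s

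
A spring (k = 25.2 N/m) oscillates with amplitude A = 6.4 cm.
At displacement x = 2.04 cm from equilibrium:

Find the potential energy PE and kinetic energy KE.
E_total = ½kA² = ½×25.2×(0.064)² = 0.05161 J
PE = ½kx² = ½×25.2×(0.0204)² = 0.005244 J
KE = E_total − PE = 0.04637 J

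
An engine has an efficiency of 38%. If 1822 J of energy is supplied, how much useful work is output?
W_out = η × W_in = 0.38 × 1822 = 692.36 J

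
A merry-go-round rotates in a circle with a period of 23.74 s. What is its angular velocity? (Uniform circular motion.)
ω = 2π/T = 2π/23.74 = 0.2647 rad/s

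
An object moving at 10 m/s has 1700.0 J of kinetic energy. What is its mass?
KE = ½mv² → m = 2KE/v² = 2×1700.0/10² = 34.0 kg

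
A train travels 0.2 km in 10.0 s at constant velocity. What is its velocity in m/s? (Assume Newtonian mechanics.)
v = d/t (with unit conversion) = 20.0 m/s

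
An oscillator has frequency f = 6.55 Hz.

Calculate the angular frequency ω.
ω = 2πf = 2π×6.55 = 41.15 rad/s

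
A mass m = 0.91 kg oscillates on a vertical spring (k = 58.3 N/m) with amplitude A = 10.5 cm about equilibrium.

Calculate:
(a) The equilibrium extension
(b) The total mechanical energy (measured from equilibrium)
x_eq = mg/k = 0.91×9.81/58.3 = 0.1531 m = 15.31 cm
E = ½kA² = ½×58.3×(0.105)² = 0.3214 J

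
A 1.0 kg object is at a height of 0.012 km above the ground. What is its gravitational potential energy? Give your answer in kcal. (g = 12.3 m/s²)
PE = mgh = 1 kg × 12.3 m/s² × 12 m = 147.6 J = 0.03528 kcal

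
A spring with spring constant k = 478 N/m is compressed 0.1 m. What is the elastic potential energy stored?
PE = ½kx² = ½×478×0.1² = 2.39 J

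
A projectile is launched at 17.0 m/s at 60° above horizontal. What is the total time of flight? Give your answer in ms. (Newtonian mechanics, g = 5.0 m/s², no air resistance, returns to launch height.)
T = 2v₀sin(θ)/g (with unit conversion) = 5889.0 ms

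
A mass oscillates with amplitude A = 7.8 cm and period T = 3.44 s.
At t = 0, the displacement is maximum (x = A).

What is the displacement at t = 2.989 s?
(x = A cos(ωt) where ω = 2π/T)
ω = 2π/T = 2π/3.44 = 1.827 rad/s
x = A cos(ωt) = 7.8×cos(1.827×2.989) = 5.3 cm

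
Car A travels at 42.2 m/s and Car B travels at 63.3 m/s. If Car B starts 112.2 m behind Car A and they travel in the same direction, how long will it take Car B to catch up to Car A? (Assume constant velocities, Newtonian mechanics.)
Relative speed: v_rel = 63.3 - 42.2 = 21.1 m/s
Time to catch: t = d₀/v_rel = 112.2/21.1 = 5.32 s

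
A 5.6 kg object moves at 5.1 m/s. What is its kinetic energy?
KE = ½mv² = ½×5.6×5.1² = 72.828 J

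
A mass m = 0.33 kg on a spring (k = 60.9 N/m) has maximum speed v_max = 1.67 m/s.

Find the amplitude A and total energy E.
½mv²_max = ½kA² → A = v_max√(m/k) = 1.67×√(0.33/60.9) = 0.1229 m = 12.29 cm
E = ½mv²_max = ½×0.33×1.67² = 0.4602 J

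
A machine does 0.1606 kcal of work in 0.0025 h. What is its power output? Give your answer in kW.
P = W/t = 672 J / 9 s = 74.66 W = 0.07466 kW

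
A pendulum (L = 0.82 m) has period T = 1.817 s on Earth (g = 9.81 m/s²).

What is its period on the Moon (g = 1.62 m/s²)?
T = 2π√(L/g), so T_moon/T_earth = √(g_earth/g_moon)
T_moon = 2π√(0.82/1.62) = 4.47 s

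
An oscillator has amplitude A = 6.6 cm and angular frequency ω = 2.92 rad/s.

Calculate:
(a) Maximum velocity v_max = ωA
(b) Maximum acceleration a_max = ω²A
v_max = ωA = 2.92×0.066 = 0.1927 m/s
a_max = ω²A = 2.92²×0.066 = 0.5627 m/s²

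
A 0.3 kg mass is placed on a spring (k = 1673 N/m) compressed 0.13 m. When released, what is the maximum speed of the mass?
½kx² = ½mv² → v = x√(k/m) = 0.13×√(1673/0.3) = 9.708 m/s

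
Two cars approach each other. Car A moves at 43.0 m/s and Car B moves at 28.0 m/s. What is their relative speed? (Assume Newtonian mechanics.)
v_rel = v_A + v_B = 43.0 + 28.0 = 71.0 m/s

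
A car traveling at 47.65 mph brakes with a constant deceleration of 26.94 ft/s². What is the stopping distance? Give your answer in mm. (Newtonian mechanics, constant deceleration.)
d = v₀² / (2a) (with unit conversion) = 27630.0 mm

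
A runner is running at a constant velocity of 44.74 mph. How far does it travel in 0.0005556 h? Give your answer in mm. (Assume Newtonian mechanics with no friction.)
d = vt (with unit conversion) = 40000.0 mm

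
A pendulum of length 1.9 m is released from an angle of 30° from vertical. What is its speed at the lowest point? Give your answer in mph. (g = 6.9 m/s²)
h = L(1 − cosθ) = 1.9×(1 − cos30°) = 0.2546 m
v = √(2gh) = √(2×6.9×0.2546) = 1.874 m/s = 4.193 mph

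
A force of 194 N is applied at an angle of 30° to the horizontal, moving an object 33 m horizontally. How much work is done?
W = Fd cosθ = 194×33×cos(30°) = 5544.3 J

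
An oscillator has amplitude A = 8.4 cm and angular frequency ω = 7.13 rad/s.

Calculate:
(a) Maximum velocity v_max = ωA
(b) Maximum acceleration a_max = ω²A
v_max = ωA = 7.13×0.084 = 0.5989 m/s
a_max = ω²A = 7.13²×0.084 = 4.27 m/s²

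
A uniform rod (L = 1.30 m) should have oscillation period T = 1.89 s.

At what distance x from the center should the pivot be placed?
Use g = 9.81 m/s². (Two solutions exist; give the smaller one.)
T = 2π√((L²/12 + x²)/(gx)). Let c = T²g/(4π²) = 0.8876.
x² − cx + L²/12 = 0 → x = (c − √(c² − L²/3))/2 = 0.2069 m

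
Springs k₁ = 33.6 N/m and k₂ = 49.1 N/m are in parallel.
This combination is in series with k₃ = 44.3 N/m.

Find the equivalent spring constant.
k₁₂ = k₁ + k₂ = 82.7 N/m (parallel)
1/k_eq = 1/k₁₂ + 1/k₃ → k_eq = 28.85 N/m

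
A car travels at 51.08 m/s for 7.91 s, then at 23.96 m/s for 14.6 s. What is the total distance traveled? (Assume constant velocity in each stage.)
d₁ = v₁t₁ = 51.08 × 7.91 = 404.043 m
d₂ = v₂t₂ = 23.96 × 14.6 = 349.816 m
d_total = 404.043 + 349.816 = 753.86 m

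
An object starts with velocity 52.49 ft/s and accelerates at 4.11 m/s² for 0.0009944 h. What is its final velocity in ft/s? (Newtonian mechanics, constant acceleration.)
v = v₀ + at (with unit conversion) = 100.8 ft/s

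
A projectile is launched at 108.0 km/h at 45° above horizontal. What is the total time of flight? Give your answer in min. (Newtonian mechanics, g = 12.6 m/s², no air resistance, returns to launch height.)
T = 2v₀sin(θ)/g (with unit conversion) = 0.05612 min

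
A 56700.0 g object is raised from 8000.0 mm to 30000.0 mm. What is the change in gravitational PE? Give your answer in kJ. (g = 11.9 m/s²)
ΔPE = mg(h₂ − h₁) = 56.7 kg × 11.9 m/s² × (30 − 8) m = 1.484e+04 J = 14.84 kJ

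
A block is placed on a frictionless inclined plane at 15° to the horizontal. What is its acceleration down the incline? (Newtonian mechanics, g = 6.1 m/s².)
a = g sin(θ) = 6.1 × sin(15°) = 6.1 × 0.2588 = 1.58 m/s²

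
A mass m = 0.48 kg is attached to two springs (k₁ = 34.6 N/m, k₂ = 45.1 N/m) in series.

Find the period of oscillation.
k_eq = k₁k₂/(k₁+k₂) = 19.58 N/m
T = 2π√(m/k_eq) = 2π√(0.48/19.58) = 0.9838 s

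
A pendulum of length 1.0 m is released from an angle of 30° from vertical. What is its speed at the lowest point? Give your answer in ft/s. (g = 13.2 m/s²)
h = L(1 − cosθ) = 1.0×(1 − cos30°) = 0.134 m
v = √(2gh) = √(2×13.2×0.134) = 1.881 m/s = 6.17 ft/s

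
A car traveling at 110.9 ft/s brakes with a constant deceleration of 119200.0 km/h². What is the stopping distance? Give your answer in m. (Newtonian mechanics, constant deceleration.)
d = v₀² / (2a) (with unit conversion) = 62.11 m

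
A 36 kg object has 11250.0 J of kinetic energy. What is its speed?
KE = ½mv² → v = √(2KE/m) = √(2×11250.0/36) = 25.0 m/s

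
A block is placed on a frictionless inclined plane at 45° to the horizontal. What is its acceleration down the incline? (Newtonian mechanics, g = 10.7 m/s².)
a = g sin(θ) = 10.7 × sin(45°) = 10.7 × 0.7071 = 7.57 m/s²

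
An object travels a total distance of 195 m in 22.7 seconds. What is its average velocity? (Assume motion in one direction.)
v_avg = Δd / Δt = 195 / 22.7 = 8.59 m/s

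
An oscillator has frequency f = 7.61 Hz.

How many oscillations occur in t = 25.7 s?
n = f×t = 7.61×25.7 = 195.6 oscillations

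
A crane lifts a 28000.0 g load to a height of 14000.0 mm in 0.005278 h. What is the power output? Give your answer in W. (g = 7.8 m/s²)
W = mgh = 28×7.8×14 = 3058 J
P = W/t = 3058/19 = 160.9 W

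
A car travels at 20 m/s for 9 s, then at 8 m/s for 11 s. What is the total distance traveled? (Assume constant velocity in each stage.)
d₁ = v₁t₁ = 20 × 9 = 180 m
d₂ = v₂t₂ = 8 × 11 = 88 m
d_total = 180 + 88 = 268 m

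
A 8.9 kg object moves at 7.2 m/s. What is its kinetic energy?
KE = ½mv² = ½×8.9×7.2² = 230.688 J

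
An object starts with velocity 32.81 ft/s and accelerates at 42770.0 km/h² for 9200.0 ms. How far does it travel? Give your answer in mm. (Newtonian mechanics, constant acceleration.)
d = v₀t + ½at² (with unit conversion) = 231700.0 mm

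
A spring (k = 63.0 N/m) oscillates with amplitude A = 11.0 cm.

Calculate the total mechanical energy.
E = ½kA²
E = ½kA² = ½×63.0×(0.11)² = 0.3811 J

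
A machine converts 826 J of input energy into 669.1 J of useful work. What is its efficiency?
η = W_out/W_in = 669.1/826 = 0.81 = 81.0%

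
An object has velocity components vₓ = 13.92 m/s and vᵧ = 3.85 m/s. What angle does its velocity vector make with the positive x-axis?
θ = arctan(vᵧ/vₓ) = arctan(3.85/13.92) = 15.46°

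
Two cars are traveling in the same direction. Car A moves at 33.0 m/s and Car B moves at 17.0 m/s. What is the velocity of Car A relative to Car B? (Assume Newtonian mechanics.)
v_rel = v_A - v_B = 33.0 - 17.0 = 16.0 m/s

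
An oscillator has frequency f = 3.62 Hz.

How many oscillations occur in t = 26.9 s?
n = f×t = 3.62×26.9 = 97.38 oscillations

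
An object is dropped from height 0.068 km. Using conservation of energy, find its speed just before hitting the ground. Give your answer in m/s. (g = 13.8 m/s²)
mgh = ½mv² → v = √(2gh) = √(2×13.8×68) = 43.32 m/s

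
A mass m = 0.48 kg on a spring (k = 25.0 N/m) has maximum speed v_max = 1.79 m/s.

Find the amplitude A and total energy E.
½mv²_max = ½kA² → A = v_max√(m/k) = 1.79×√(0.48/25.0) = 0.248 m = 24.8 cm
E = ½mv²_max = ½×0.48×1.79² = 0.769 J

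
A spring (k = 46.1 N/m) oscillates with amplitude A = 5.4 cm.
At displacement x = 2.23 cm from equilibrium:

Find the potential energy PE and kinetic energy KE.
E_total = ½kA² = ½×46.1×(0.054)² = 0.06721 J
PE = ½kx² = ½×46.1×(0.0223)² = 0.01146 J
KE = E_total − PE = 0.05575 J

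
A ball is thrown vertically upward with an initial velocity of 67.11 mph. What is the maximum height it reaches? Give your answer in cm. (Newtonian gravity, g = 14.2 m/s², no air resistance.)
h_max = v₀²/(2g) (with unit conversion) = 3169.0 cm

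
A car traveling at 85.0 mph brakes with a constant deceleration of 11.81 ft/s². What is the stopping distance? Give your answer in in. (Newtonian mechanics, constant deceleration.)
d = v₀² / (2a) (with unit conversion) = 7896.0 in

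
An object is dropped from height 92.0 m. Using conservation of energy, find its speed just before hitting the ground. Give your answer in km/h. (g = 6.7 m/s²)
mgh = ½mv² → v = √(2gh) = √(2×6.7×92) = 35.11 m/s = 126.4 km/h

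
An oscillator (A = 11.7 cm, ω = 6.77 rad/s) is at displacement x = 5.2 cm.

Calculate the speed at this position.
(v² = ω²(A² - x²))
v = ω√(A² − x²) = 6.77×√(0.117² − 0.052²) = 0.7096 m/s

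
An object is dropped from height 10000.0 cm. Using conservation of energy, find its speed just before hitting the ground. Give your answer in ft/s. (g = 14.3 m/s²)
mgh = ½mv² → v = √(2gh) = √(2×14.3×100) = 53.48 m/s = 175.5 ft/s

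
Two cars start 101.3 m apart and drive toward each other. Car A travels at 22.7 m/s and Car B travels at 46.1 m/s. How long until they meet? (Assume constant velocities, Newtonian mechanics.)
Combined speed: v_combined = 22.7 + 46.1 = 68.8 m/s
Time to meet: t = d/68.8 = 101.3/68.8 = 1.47 s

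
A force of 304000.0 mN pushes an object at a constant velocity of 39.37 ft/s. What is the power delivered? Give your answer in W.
P = Fv = 304 N × 12 m/s = 3648 W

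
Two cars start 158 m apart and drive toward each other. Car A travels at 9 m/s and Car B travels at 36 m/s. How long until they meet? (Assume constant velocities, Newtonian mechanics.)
Combined speed: v_combined = 9 + 36 = 45 m/s
Time to meet: t = d/45 = 158/45 = 3.51 s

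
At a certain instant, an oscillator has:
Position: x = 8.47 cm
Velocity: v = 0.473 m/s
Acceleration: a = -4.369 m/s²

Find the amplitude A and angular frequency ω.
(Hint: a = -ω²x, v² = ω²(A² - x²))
a = −ω²x → ω = √(|a|/x) = √(4.369/0.0847) = 7.182 rad/s
v² = ω²(A² − x²) → A = √(x² + v²/ω²) = √(0.0847² + 0.473²/7.182²) = 0.1073 m = 10.73 cm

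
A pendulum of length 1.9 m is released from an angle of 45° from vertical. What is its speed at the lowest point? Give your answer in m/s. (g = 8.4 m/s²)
h = L(1 − cosθ) = 1.9×(1 − cos45°) = 0.5565 m
v = √(2gh) = √(2×8.4×0.5565) = 3.058 m/s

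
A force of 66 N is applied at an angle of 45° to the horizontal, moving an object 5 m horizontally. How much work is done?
W = Fd cosθ = 66×5×cos(45°) = 233.35 J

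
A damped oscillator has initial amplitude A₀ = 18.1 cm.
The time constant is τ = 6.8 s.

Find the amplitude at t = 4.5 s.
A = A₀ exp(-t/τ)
A = A₀ exp(−t/τ) = 18.1×exp(−4.5/6.8) = 9.339 cm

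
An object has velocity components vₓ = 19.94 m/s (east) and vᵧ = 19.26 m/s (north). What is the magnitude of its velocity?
|v| = √(vₓ² + vᵧ²) = √(19.94² + 19.26²) = √(768.551) = 27.72 m/s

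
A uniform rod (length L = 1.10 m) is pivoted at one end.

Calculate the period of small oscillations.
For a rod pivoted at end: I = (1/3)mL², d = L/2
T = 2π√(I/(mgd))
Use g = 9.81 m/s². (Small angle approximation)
I/m = (1/3)L² = 0.4033 m²; d = L/2 = 0.55 m
T = 2π√(I/(mgd)) = 2π√(0.4033/(9.81×0.55)) = 1.718 s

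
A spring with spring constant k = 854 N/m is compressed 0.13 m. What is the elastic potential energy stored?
PE = ½kx² = ½×854×0.13² = 7.216 J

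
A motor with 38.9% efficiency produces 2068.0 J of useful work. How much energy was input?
W_in = W_out/η = 2068.0/0.389 = 5316.2 J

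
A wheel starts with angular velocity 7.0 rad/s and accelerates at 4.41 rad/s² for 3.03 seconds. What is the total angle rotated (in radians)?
θ = ω₀t + ½αt² = 7.0×3.03 + ½×4.41×3.03² = 41.45 rad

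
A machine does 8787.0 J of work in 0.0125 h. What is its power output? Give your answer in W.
P = W/t = 8787 J / 45 s = 195.3 W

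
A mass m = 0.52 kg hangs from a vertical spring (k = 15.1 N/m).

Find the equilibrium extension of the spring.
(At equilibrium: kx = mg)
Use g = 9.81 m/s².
x_eq = mg/k = 0.52×9.81/15.1 = 0.3378 m = 33.78 cm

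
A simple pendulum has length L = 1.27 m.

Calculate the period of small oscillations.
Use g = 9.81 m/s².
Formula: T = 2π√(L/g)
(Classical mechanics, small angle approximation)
T = 2π√(L/g) = 2π√(1.27/9.81) = 2.261 s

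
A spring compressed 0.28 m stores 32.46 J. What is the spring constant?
PE = ½kx² → k = 2PE/x² = 2×32.46/0.28² = 828.1 N/m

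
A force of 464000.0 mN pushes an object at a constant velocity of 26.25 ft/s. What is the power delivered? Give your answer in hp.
P = Fv = 464 N × 8.001 m/s = 3712 W = 4.978 hp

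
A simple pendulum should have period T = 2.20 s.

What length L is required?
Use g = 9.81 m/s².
T = 2π√(L/g) → L = g(T/2π)² = 9.81×(2.2/2π)² = 1.203 m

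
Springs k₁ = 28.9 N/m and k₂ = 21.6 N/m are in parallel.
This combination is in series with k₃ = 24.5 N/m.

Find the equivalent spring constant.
k₁₂ = k₁ + k₂ = 50.5 N/m (parallel)
1/k_eq = 1/k₁₂ + 1/k₃ → k_eq = 16.5 N/m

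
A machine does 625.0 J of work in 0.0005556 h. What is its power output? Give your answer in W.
P = W/t = 625 J / 2 s = 312.5 W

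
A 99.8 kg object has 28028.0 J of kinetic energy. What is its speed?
KE = ½mv² → v = √(2KE/m) = √(2×28028.0/99.8) = 23.7 m/s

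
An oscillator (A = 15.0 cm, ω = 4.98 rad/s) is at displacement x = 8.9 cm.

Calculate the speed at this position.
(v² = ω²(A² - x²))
v = ω√(A² − x²) = 4.98×√(0.15² − 0.089²) = 0.6013 m/s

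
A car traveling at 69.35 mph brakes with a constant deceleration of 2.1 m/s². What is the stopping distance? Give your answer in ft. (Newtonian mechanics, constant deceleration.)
d = v₀² / (2a) (with unit conversion) = 750.8 ft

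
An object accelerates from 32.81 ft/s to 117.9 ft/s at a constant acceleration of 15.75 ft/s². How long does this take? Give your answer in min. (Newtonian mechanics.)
t = (v - v₀)/a (with unit conversion) = 0.09004 min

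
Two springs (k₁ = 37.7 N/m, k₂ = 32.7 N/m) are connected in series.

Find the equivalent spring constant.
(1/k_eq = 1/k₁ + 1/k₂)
1/k_eq = 1/37.7 + 1/32.7 = 0.057106; k_eq = 17.51 N/m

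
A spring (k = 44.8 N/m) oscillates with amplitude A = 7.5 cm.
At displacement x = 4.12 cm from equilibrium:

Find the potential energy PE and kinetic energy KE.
E_total = ½kA² = ½×44.8×(0.075)² = 0.126 J
PE = ½kx² = ½×44.8×(0.0412)² = 0.03802 J
KE = E_total − PE = 0.08798 J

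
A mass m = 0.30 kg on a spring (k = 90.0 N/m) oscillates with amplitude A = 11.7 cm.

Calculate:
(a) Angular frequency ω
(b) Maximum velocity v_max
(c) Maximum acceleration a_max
ω = √(k/m) = √(90.0/0.3) = 17.32 rad/s
v_max = ωA = 17.32×0.117 = 2.026 m/s
a_max = ω²A = 17.32²×0.117 = 35.1 m/s²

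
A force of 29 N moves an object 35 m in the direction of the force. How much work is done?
W = Fd = 29×35 = 1015.0 J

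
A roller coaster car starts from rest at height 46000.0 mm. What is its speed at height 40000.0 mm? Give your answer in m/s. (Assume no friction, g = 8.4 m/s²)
mgh₁ = ½mv₂² + mgh₂ → v₂ = √(2g(h₁−h₂)) = √(2×8.4×(46−40)) = 10.04 m/s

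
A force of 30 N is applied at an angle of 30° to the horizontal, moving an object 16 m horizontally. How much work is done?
W = Fd cosθ = 30×16×cos(30°) = 415.69 J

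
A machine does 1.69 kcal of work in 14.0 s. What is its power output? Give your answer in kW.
P = W/t = 7071 J / 14 s = 505.1 W = 0.5051 kW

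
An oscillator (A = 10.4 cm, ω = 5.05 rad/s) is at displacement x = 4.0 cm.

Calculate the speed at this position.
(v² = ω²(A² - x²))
v = ω√(A² − x²) = 5.05×√(0.104² − 0.04²) = 0.4848 m/s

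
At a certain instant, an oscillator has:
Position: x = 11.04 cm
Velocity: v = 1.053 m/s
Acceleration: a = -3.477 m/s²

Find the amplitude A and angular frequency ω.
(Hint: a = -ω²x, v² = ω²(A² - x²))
a = −ω²x → ω = √(|a|/x) = √(3.477/0.1104) = 5.612 rad/s
v² = ω²(A² − x²) → A = √(x² + v²/ω²) = √(0.1104² + 1.053²/5.612²) = 0.2177 m = 21.77 cm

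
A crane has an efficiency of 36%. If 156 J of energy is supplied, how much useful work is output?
W_out = η × W_in = 0.36 × 156 = 56.16 J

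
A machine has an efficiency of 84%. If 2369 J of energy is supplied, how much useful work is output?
W_out = η × W_in = 0.84 × 2369 = 1990.0 J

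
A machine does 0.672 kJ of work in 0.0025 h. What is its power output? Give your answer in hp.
P = W/t = 672 J / 9 s = 74.67 W = 0.1001 hp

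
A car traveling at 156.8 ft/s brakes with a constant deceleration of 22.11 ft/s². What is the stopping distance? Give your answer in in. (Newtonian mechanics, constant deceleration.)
d = v₀² / (2a) (with unit conversion) = 6672.0 in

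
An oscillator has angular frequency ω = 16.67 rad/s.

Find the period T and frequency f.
T = 2π/ω = 2π/16.67 = 0.3769 s; f = ω/2π = 2.653 Hz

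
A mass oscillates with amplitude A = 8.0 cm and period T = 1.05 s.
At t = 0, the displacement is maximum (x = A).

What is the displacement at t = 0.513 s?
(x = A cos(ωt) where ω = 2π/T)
ω = 2π/T = 2π/1.05 = 5.984 rad/s
x = A cos(ωt) = 8.0×cos(5.984×0.513) = -7.979 cm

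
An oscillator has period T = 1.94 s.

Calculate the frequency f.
f = 1/T = 1/1.94 = 0.5155 Hz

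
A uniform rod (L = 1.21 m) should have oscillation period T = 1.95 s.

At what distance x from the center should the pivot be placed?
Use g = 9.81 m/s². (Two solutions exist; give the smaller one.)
T = 2π√((L²/12 + x²)/(gx)). Let c = T²g/(4π²) = 0.9449.
x² − cx + L²/12 = 0 → x = (c − √(c² − L²/3))/2 = 0.1543 m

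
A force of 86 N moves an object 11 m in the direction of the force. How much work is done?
W = Fd = 86×11 = 946.0 J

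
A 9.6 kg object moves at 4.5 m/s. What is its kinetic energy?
KE = ½mv² = ½×9.6×4.5² = 97.2 J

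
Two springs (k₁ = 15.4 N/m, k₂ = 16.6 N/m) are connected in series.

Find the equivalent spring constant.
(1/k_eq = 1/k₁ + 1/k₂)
1/k_eq = 1/15.4 + 1/16.6 = 0.12518; k_eq = 7.989 N/m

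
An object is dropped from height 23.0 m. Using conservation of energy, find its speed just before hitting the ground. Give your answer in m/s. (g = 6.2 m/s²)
mgh = ½mv² → v = √(2gh) = √(2×6.2×23) = 16.89 m/s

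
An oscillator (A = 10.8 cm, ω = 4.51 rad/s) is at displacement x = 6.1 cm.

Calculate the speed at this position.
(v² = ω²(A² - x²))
v = ω√(A² − x²) = 4.51×√(0.108² − 0.061²) = 0.4019 m/s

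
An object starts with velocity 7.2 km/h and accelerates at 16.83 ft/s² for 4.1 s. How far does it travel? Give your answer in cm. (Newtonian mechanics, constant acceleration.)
d = v₀t + ½at² (with unit conversion) = 5132.0 cm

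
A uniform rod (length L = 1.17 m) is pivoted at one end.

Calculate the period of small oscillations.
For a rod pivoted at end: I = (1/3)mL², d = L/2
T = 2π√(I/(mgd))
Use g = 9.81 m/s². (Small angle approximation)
I/m = (1/3)L² = 0.4563 m²; d = L/2 = 0.585 m
T = 2π√(I/(mgd)) = 2π√(0.4563/(9.81×0.585)) = 1.772 s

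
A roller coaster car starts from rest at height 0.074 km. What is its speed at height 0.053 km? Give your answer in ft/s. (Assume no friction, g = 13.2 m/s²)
mgh₁ = ½mv₂² + mgh₂ → v₂ = √(2g(h₁−h₂)) = √(2×13.2×(74−53)) = 23.55 m/s = 77.25 ft/s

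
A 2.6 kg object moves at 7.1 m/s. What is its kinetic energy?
KE = ½mv² = ½×2.6×7.1² = 65.533 J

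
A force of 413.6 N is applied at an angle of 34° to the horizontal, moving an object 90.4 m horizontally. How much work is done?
W = Fd cosθ = 413.6×90.4×cos(34°) = 30997.0 J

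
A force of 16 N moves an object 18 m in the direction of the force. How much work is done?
W = Fd = 16×18 = 288.0 J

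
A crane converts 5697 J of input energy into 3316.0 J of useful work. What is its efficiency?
η = W_out/W_in = 3316.0/5697 = 0.5821 = 58.21%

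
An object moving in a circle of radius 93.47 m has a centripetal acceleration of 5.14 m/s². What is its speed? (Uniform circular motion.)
v = √(a_c × r) = √(5.14 × 93.47) = 21.92 m/s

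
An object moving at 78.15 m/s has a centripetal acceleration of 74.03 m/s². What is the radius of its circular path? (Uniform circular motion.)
r = v²/a_c = 78.15²/74.03 = 82.5 m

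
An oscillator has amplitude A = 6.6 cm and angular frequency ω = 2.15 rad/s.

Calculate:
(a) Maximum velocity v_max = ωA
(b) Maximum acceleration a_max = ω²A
v_max = ωA = 2.15×0.066 = 0.1419 m/s
a_max = ω²A = 2.15²×0.066 = 0.3051 m/s²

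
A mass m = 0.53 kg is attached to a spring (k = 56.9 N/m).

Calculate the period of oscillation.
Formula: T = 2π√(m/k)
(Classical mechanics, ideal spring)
T = 2π√(m/k) = 2π√(0.53/56.9) = 0.6064 s; f = 1/T = 1.649 Hz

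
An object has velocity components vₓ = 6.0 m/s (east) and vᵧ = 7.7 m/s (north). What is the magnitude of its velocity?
|v| = √(vₓ² + vᵧ²) = √(6.0² + 7.7²) = √(95.29) = 9.76 m/s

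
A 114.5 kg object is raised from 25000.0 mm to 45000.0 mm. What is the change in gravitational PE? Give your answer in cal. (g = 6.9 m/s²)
ΔPE = mg(h₂ − h₁) = 114.5 kg × 6.9 m/s² × (45 − 25) m = 1.58e+04 J = 3777.0 cal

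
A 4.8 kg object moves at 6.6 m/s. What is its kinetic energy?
KE = ½mv² = ½×4.8×6.6² = 104.544 J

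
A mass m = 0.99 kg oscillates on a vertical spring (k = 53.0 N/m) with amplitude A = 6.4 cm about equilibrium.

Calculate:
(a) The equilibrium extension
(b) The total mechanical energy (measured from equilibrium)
x_eq = mg/k = 0.99×9.81/53.0 = 0.1832 m = 18.32 cm
E = ½kA² = ½×53.0×(0.064)² = 0.1085 J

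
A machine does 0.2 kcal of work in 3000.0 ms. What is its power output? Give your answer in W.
P = W/t = 836.8 J / 3 s = 278.9 W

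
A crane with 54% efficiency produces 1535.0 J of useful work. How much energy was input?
W_in = W_out/η = 1535.0/0.54 = 2842.6 J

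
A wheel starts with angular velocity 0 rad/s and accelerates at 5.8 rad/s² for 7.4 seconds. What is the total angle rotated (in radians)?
θ = ω₀t + ½αt² = 0×7.4 + ½×5.8×7.4² = 158.8 rad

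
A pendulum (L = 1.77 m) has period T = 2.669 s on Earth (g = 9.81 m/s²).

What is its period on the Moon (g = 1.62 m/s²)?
T = 2π√(L/g), so T_moon/T_earth = √(g_earth/g_moon)
T_moon = 2π√(1.77/1.62) = 6.568 s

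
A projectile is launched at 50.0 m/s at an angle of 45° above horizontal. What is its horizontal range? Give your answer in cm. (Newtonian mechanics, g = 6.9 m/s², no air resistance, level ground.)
R = v₀² sin(2θ) / g (with unit conversion) = 36230.0 cm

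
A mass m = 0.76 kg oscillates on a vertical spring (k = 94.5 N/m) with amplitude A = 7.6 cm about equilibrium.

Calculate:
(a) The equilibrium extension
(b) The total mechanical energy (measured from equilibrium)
x_eq = mg/k = 0.76×9.81/94.5 = 0.0789 m = 7.89 cm
E = ½kA² = ½×94.5×(0.076)² = 0.2729 J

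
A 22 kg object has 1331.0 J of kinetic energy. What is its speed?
KE = ½mv² → v = √(2KE/m) = √(2×1331.0/22) = 11.0 m/s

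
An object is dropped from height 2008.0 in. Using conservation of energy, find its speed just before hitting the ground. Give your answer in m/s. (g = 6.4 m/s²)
mgh = ½mv² → v = √(2gh) = √(2×6.4×51) = 25.55 m/s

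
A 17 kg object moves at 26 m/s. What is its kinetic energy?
KE = ½mv² = ½×17×26² = 5746.0 J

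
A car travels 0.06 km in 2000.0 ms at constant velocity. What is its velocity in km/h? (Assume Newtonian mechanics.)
v = d/t (with unit conversion) = 108.0 km/h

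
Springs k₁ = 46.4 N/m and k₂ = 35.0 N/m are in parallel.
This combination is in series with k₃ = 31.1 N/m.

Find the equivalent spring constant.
k₁₂ = k₁ + k₂ = 81.4 N/m (parallel)
1/k_eq = 1/k₁₂ + 1/k₃ → k_eq = 22.5 N/m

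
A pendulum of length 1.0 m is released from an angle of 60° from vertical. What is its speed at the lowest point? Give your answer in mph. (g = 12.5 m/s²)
h = L(1 − cosθ) = 1.0×(1 − cos60°) = 0.5 m
v = √(2gh) = √(2×12.5×0.5) = 3.536 m/s = 7.909 mph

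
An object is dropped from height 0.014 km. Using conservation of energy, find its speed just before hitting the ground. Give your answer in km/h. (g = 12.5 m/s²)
mgh = ½mv² → v = √(2gh) = √(2×12.5×14) = 18.71 m/s = 67.35 km/h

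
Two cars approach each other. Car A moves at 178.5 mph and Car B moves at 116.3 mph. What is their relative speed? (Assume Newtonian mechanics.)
v_rel = v_A + v_B = 178.5 + 116.3 = 294.8 mph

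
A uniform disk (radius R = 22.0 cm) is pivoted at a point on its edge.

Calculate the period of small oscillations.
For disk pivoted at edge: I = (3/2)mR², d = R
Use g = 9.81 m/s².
I/m = (3/2)R² = 0.0726 m²; d = R = 0.22 m
T = 2π√((3/2)R²/(gR)) = 2π√(3R/(2g)) = 1.152 s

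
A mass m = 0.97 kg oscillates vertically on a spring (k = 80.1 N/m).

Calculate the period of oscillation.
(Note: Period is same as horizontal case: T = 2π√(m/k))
T = 2π√(m/k) = 2π√(0.97/80.1) = 0.6914 s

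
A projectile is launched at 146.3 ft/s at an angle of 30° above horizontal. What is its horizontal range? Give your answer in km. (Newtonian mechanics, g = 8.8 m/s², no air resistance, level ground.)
R = v₀² sin(2θ) / g (with unit conversion) = 0.1957 km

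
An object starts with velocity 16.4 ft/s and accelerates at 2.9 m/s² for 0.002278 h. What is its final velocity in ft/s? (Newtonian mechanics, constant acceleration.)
v = v₀ + at (with unit conversion) = 94.43 ft/s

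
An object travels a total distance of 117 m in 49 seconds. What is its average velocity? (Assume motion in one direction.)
v_avg = Δd / Δt = 117 / 49 = 2.39 m/s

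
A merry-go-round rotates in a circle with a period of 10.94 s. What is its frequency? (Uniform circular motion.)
f = 1/T = 1/10.94 = 0.0914 Hz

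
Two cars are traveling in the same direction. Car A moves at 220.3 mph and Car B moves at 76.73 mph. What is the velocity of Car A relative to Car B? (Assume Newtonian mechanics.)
v_rel = v_A - v_B = 220.3 - 76.73 = 143.6 mph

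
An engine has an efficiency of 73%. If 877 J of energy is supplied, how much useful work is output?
W_out = η × W_in = 0.73 × 877 = 640.21 J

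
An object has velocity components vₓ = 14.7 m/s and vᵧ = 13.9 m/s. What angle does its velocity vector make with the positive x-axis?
θ = arctan(vᵧ/vₓ) = arctan(13.9/14.7) = 43.4°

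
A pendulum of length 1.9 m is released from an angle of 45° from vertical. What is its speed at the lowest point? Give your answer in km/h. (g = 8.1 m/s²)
h = L(1 − cosθ) = 1.9×(1 − cos45°) = 0.5565 m
v = √(2gh) = √(2×8.1×0.5565) = 3.003 m/s = 10.81 km/h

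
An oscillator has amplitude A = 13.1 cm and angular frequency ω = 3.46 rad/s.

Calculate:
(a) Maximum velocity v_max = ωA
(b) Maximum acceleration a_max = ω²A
v_max = ωA = 3.46×0.131 = 0.4533 m/s
a_max = ω²A = 3.46²×0.131 = 1.568 m/s²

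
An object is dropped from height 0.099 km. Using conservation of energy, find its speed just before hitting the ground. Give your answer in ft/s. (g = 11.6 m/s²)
mgh = ½mv² → v = √(2gh) = √(2×11.6×99) = 47.92 m/s = 157.2 ft/s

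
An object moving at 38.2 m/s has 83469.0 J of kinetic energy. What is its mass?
KE = ½mv² → m = 2KE/v² = 2×83469.0/38.2² = 114.4 kg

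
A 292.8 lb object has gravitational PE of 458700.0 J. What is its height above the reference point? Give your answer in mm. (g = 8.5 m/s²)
PE = mgh → h = PE/(mg) = 4.587e+05 J / (132.8 kg × 8.5 m/s²) = 406.3 m = 406300.0 mm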